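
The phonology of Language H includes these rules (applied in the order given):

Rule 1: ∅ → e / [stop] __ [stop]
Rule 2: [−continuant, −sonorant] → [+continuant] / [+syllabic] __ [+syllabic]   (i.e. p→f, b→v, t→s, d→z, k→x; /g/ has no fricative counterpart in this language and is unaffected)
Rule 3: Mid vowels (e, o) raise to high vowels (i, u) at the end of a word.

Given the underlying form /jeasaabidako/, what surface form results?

Rule 1 (stop-cluster e-epenthesis): no segment meets the environment; /jeasaabidako/ is unchanged.
Rule 2 (intervocalic spirantization): /b/ is a stop between vowels /a/ and /i/, so it spirantizes to the fricative [v]. /d/ is a stop between vowels /i/ and /a/, so it spirantizes to the fricative [z]. /k/ is a stop between vowels /a/ and /o/, so it spirantizes to the fricative [x]. /jeasaabidako/ → jeasaavizaxo.
Rule 3 (final vowel raising): /o/ is a mid vowel in word-final position, so it raises to [u]. /jeasaavizaxo/ → jeasaavizaxu.

jeasaavizaxu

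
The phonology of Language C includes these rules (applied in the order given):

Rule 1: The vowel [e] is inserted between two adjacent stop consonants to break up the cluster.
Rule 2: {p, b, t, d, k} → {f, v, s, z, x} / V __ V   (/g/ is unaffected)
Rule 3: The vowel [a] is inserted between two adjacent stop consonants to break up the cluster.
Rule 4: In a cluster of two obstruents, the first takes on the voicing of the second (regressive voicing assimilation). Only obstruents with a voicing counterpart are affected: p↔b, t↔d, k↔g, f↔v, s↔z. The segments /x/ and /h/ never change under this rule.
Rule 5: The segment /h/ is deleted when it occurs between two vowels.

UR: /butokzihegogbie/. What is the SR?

busogziegogevie

Rule 1 (stop-cluster e-epenthesis): /g/ and /b/ form a stop–stop cluster, so [e] is inserted between them. /butokzihegogbie/ → butokzihegogebie.
Rule 2 (intervocalic spirantization): /t/ is a stop between vowels /u/ and /o/, so it spirantizes to the fricative [s]. /b/ is a stop between vowels /e/ and /i/, so it spirantizes to the fricative [v]. /butokzihegogebie/ → busokzihegogevie.
Rule 3 (stop-cluster a-epenthesis): no segment meets the environment; /busokzihegogevie/ is unchanged.
Rule 4 (regressive voicing assimilation): /k/ precedes the voiced obstruent /z/, so it voices to [g] by assimilation. /busokzihegogevie/ → busogzihegogevie.
Rule 5 (intervocalic h-deletion): /h/ occurs between vowels /i/ and /e/, so it deletes. /busogzihegogevie/ → busogziegogevie.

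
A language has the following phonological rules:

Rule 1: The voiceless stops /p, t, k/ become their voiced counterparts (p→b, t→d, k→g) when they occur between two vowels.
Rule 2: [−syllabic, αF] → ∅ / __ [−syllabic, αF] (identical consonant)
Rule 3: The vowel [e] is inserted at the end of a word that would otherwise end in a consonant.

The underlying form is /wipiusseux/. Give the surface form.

wibiuseuxe

Rule 1 (intervocalic voicing): /p/ is a voiceless stop between vowels /i/ and /i/, so it voices to [b]. /wipiusseux/ → wibiusseux.
Rule 2 (degemination): /ss/ is a geminate; the first /s/ deletes. /wibiusseux/ → wibiuseux.
Rule 3 (final e-epenthesis): the form ends in the consonant /x/, so [e] is inserted word-finally. /wibiuseux/ → wibiuseuxe.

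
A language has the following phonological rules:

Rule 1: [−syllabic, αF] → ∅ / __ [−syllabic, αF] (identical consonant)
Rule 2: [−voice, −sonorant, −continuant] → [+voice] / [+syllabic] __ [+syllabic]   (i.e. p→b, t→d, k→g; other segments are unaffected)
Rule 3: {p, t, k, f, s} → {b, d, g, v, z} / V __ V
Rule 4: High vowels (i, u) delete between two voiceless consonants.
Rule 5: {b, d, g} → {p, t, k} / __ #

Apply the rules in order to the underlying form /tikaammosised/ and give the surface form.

tigaamozizet

Rule 1 (degemination): /mm/ is a geminate; the first /m/ deletes. /tikaammosised/ → tikaamosised.
Rule 2 (intervocalic voicing): /k/ is a voiceless stop between vowels /i/ and /a/, so it voices to [g]. /tikaamosised/ → tigaamosised.
Rule 3 (intervocalic voicing): /s/ is a voiceless obstruent between vowels /o/ and /i/, so it voices to [z]. /s/ is a voiceless obstruent between vowels /i/ and /e/, so it voices to [z]. /tigaamosised/ → tigaamozized.
Rule 4 (high vowel syncope): no segment meets the environment; /tigaamozized/ is unchanged.
Rule 5 (final devoicing): /d/ is a voiced stop in word-final position, so it devoices to [t]. /tigaamozized/ → tigaamozizet.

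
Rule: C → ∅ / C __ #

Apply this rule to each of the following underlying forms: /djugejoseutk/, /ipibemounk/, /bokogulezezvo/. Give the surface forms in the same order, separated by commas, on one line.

djugejoseut, ipibemoun, bokogulezezvo

/djugejoseutk/: /k/ is the second consonant of a word-final cluster /tk/, so it deletes. → [djugejoseut].
/ipibemounk/: /k/ is the second consonant of a word-final cluster /nk/, so it deletes. → [ipibemoun].
/bokogulezezvo/: the rule's environment is not met; surfaces unchanged as [bokogulezezvo].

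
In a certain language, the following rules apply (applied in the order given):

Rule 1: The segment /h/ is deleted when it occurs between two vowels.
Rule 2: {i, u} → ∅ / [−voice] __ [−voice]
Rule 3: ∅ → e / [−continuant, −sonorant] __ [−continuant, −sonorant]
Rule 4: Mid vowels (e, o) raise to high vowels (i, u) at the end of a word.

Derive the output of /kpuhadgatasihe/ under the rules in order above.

kepuadegatasii

Rule 1 (intervocalic h-deletion): /h/ occurs between vowels /u/ and /a/, so it deletes. /h/ occurs between vowels /i/ and /e/, so it deletes. /kpuhadgatasihe/ → kpuadgatasie.
Rule 2 (high vowel syncope): no segment meets the environment; /kpuadgatasie/ is unchanged.
Rule 3 (stop-cluster e-epenthesis): /k/ and /p/ form a stop–stop cluster, so [e] is inserted between them. /d/ and /g/ form a stop–stop cluster, so [e] is inserted between them. /kpuadgatasie/ → kepuadegatasie.
Rule 4 (final vowel raising): /e/ is a mid vowel in word-final position, so it raises to [i]. /kepuadegatasie/ → kepuadegatasii.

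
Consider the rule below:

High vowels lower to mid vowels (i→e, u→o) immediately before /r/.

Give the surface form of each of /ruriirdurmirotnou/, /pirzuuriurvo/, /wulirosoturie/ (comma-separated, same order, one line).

rorierdormerotnou, perzuoriorvo, wulerosotorie

/ruriirdurmirotnou/: /u/ is a high vowel immediately before /r/, so it lowers to [o]. /i/ is a high vowel immediately before /r/, so it lowers to [e]. /u/ is a high vowel immediately before /r/, so it lowers to [o]. /i/ is a high vowel immediately before /r/, so it lowers to [e]. → [rorierdormerotnou].
/pirzuuriurvo/: /i/ is a high vowel immediately before /r/, so it lowers to [e]. /u/ is a high vowel immediately before /r/, so it lowers to [o]. /u/ is a high vowel immediately before /r/, so it lowers to [o]. → [perzuoriorvo].
/wulirosoturie/: /i/ is a high vowel immediately before /r/, so it lowers to [e]. /u/ is a high vowel immediately before /r/, so it lowers to [o]. → [wulerosotorie].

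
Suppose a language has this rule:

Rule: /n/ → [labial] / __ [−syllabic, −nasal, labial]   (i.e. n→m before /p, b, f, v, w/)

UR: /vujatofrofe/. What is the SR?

No segment of /vujatofrofe/ meets the structural description of the rule, so the form surfaces unchanged.

vujatofrofe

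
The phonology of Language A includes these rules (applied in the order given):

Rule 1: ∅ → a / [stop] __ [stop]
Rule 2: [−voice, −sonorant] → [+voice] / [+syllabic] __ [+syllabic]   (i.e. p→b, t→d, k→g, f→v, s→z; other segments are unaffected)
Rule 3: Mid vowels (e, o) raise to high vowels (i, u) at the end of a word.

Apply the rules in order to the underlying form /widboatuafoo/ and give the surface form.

Rule 1 (stop-cluster a-epenthesis): /d/ and /b/ form a stop–stop cluster, so [a] is inserted between them. /widboatuafoo/ → widaboatuafoo.
Rule 2 (intervocalic voicing): /t/ is a voiceless obstruent between vowels /a/ and /u/, so it voices to [d]. /f/ is a voiceless obstruent between vowels /a/ and /o/, so it voices to [v]. /widaboatuafoo/ → widaboaduavoo.
Rule 3 (final vowel raising): /o/ is a mid vowel in word-final position, so it raises to [u]. /widaboaduavoo/ → widaboaduavou.

widaboaduavou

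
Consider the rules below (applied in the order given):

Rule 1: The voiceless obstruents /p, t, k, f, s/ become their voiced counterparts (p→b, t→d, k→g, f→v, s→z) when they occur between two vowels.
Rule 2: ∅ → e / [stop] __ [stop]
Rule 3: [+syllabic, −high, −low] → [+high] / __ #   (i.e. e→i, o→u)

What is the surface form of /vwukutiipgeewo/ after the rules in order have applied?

Rule 1 (intervocalic voicing): /k/ is a voiceless obstruent between vowels /u/ and /u/, so it voices to [g]. /t/ is a voiceless obstruent between vowels /u/ and /i/, so it voices to [d]. /vwukutiipgeewo/ → vwugudiipgeewo.
Rule 2 (stop-cluster e-epenthesis): /p/ and /g/ form a stop–stop cluster, so [e] is inserted between them. /vwugudiipgeewo/ → vwugudiipegeewo.
Rule 3 (final vowel raising): /o/ is a mid vowel in word-final position, so it raises to [u]. /vwugudiipegeewo/ → vwugudiipegeewu.

vwugudiipegeewu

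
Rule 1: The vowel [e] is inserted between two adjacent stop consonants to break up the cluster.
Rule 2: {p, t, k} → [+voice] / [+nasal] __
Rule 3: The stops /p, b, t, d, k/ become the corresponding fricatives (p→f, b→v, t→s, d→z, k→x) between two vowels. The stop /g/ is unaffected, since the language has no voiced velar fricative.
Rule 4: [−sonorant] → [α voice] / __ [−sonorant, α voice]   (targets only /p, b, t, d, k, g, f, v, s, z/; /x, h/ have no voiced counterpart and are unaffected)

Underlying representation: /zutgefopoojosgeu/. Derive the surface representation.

Rule 1 (stop-cluster e-epenthesis): /t/ and /g/ form a stop–stop cluster, so [e] is inserted between them. /zutgefopoojosgeu/ → zutegefopoojosgeu.
Rule 2 (post-nasal voicing): no segment meets the environment; /zutegefopoojosgeu/ is unchanged.
Rule 3 (intervocalic spirantization): /t/ is a stop between vowels /u/ and /e/, so it spirantizes to the fricative [s]. /p/ is a stop between vowels /o/ and /o/, so it spirantizes to the fricative [f]. /zutegefopoojosgeu/ → zusegefofoojosgeu.
Rule 4 (regressive voicing assimilation): /s/ precedes the voiced obstruent /g/, so it voices to [z] by assimilation. /zusegefofoojosgeu/ → zusegefofoojozgeu.

zusegefofoojozgeu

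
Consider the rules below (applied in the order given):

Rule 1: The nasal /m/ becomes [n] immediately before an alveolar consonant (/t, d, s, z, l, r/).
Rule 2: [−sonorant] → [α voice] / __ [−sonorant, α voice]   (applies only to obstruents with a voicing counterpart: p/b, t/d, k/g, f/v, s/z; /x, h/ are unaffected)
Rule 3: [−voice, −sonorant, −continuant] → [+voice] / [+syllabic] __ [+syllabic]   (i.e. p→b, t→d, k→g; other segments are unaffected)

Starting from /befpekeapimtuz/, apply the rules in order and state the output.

befpegeabintuz

Rule 1 (nasal place assimilation): /m/ precedes the alveolar consonant /t/, so it assimilates in place to [n]. /befpekeapimtuz/ → befpekeapintuz.
Rule 2 (regressive voicing assimilation): no segment meets the environment; /befpekeapintuz/ is unchanged.
Rule 3 (intervocalic voicing): /k/ is a voiceless stop between vowels /e/ and /e/, so it voices to [g]. /p/ is a voiceless stop between vowels /a/ and /i/, so it voices to [b]. /befpekeapintuz/ → befpegeabintuz.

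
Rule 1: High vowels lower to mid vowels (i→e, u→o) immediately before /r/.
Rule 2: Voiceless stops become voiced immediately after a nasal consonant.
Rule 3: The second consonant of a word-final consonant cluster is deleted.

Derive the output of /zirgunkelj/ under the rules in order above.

Rule 1 (pre-rhotic lowering): /i/ is a high vowel immediately before /r/, so it lowers to [e]. /zirgunkelj/ → zergunkelj.
Rule 2 (post-nasal voicing): /k/ is a voiceless stop immediately after the nasal /n/, so it voices to [g]. /zergunkelj/ → zergungelj.
Rule 3 (final cluster simplification): /j/ is the second consonant of a word-final cluster /lj/, so it deletes. /zergungelj/ → zergungel.

zergungel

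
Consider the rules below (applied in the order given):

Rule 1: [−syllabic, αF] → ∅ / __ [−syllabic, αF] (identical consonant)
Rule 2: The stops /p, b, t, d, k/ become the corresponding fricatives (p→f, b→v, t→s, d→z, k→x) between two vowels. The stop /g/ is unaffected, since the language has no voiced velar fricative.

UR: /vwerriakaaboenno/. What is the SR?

Rule 1 (degemination): /rr/ is a geminate; the first /r/ deletes. /nn/ is a geminate; the first /n/ deletes. /vwerriakaaboenno/ → vweriakaaboeno.
Rule 2 (intervocalic spirantization): /k/ is a stop between vowels /a/ and /a/, so it spirantizes to the fricative [x]. /b/ is a stop between vowels /a/ and /o/, so it spirantizes to the fricative [v]. /vweriakaaboeno/ → vweriaxaavoeno.

vweriaxaavoeno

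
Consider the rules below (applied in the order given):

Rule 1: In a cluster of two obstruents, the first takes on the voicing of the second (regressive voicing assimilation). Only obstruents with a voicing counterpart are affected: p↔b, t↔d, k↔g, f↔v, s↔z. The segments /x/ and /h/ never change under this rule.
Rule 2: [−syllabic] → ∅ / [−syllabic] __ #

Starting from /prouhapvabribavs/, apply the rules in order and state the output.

prouhabvabribaf

Rule 1 (regressive voicing assimilation): /p/ precedes the voiced obstruent /v/, so it voices to [b] by assimilation. /v/ precedes the voiceless obstruent /s/, so it devoices to [f] by assimilation. /prouhapvabribavs/ → prouhabvabribafs.
Rule 2 (final cluster simplification): /s/ is the second consonant of a word-final cluster /fs/, so it deletes. /prouhabvabribafs/ → prouhabvabribaf.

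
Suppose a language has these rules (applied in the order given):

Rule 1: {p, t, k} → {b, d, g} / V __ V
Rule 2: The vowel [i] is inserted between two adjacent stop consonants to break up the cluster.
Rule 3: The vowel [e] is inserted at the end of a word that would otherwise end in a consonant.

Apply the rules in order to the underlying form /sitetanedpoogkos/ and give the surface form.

Rule 1 (intervocalic voicing): /t/ is a voiceless stop between vowels /i/ and /e/, so it voices to [d]. /t/ is a voiceless stop between vowels /e/ and /a/, so it voices to [d]. /sitetanedpoogkos/ → sidedanedpoogkos.
Rule 2 (stop-cluster i-epenthesis): /d/ and /p/ form a stop–stop cluster, so [i] is inserted between them. /g/ and /k/ form a stop–stop cluster, so [i] is inserted between them. /sidedanedpoogkos/ → sidedanedipoogikos.
Rule 3 (final e-epenthesis): the form ends in the consonant /s/, so [e] is inserted word-finally. /sidedanedipoogikos/ → sidedanedipoogikose.

sidedanedipoogikose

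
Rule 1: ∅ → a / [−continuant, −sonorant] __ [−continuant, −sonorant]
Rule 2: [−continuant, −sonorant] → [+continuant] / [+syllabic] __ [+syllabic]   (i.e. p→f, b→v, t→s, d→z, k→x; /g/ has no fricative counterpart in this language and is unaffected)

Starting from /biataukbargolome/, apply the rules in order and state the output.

biasauxavargolome

Rule 1 (stop-cluster a-epenthesis): /k/ and /b/ form a stop–stop cluster, so [a] is inserted between them. /biataukbargolome/ → biataukabargolome.
Rule 2 (intervocalic spirantization): /t/ is a stop between vowels /a/ and /a/, so it spirantizes to the fricative [s]. /k/ is a stop between vowels /u/ and /a/, so it spirantizes to the fricative [x]. /b/ is a stop between vowels /a/ and /a/, so it spirantizes to the fricative [v]. /biataukabargolome/ → biasauxavargolome.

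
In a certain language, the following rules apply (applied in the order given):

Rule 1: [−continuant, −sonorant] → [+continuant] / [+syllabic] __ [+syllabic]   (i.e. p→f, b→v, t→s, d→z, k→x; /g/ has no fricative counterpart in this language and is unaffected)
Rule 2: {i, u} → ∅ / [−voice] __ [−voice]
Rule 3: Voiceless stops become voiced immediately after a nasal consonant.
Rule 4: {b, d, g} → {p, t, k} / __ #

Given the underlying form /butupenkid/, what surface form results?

busfengit

Rule 1 (intervocalic spirantization): /t/ is a stop between vowels /u/ and /u/, so it spirantizes to the fricative [s]. /p/ is a stop between vowels /u/ and /e/, so it spirantizes to the fricative [f]. /butupenkid/ → busufenkid.
Rule 2 (high vowel syncope): /u/ is a high vowel flanked by voiceless consonants /s/ and /f/, so it deletes. /busufenkid/ → busfenkid.
Rule 3 (post-nasal voicing): /k/ is a voiceless stop immediately after the nasal /n/, so it voices to [g]. /busfenkid/ → busfengid.
Rule 4 (final devoicing): /d/ is a voiced stop in word-final position, so it devoices to [t]. /busfengid/ → busfengit.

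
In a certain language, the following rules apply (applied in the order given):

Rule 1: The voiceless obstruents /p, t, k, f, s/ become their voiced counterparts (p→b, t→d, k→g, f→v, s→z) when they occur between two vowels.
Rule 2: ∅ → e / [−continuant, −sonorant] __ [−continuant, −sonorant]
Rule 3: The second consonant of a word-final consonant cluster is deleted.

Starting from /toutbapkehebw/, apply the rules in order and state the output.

toutebapekeheb

Rule 1 (intervocalic voicing): no segment meets the environment; /toutbapkehebw/ is unchanged.
Rule 2 (stop-cluster e-epenthesis): /t/ and /b/ form a stop–stop cluster, so [e] is inserted between them. /p/ and /k/ form a stop–stop cluster, so [e] is inserted between them. /toutbapkehebw/ → toutebapekehebw.
Rule 3 (final cluster simplification): /w/ is the second consonant of a word-final cluster /bw/, so it deletes. /toutebapekehebw/ → toutebapekeheb.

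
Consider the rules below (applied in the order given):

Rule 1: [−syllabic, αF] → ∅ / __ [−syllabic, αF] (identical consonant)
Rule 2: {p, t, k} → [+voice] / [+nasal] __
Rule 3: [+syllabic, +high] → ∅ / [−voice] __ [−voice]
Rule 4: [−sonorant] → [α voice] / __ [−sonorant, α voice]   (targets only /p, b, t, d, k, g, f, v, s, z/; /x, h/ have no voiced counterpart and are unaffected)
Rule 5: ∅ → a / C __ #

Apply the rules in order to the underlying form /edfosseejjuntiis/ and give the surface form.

Rule 1 (degemination): /ss/ is a geminate; the first /s/ deletes. /jj/ is a geminate; the first /j/ deletes. /edfosseejjuntiis/ → edfoseejuntiis.
Rule 2 (post-nasal voicing): /t/ is a voiceless stop immediately after the nasal /n/, so it voices to [d]. /edfoseejuntiis/ → edfoseejundiis.
Rule 3 (high vowel syncope): no segment meets the environment; /edfoseejundiis/ is unchanged.
Rule 4 (regressive voicing assimilation): /d/ precedes the voiceless obstruent /f/, so it devoices to [t] by assimilation. /edfoseejundiis/ → etfoseejundiis.
Rule 5 (final a-epenthesis): the form ends in the consonant /s/, so [a] is inserted word-finally. /etfoseejundiis/ → etfoseejundiisa.

etfoseejundiisa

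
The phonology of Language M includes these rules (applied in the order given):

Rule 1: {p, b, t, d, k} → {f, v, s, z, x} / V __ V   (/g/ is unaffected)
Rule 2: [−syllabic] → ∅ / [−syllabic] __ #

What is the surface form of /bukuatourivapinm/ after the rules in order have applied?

buxuasourivafin

Rule 1 (intervocalic spirantization): /k/ is a stop between vowels /u/ and /u/, so it spirantizes to the fricative [x]. /t/ is a stop between vowels /a/ and /o/, so it spirantizes to the fricative [s]. /p/ is a stop between vowels /a/ and /i/, so it spirantizes to the fricative [f]. /bukuatourivapinm/ → buxuasourivafinm.
Rule 2 (final cluster simplification): /m/ is the second consonant of a word-final cluster /nm/, so it deletes. /buxuasourivafinm/ → buxuasourivafin.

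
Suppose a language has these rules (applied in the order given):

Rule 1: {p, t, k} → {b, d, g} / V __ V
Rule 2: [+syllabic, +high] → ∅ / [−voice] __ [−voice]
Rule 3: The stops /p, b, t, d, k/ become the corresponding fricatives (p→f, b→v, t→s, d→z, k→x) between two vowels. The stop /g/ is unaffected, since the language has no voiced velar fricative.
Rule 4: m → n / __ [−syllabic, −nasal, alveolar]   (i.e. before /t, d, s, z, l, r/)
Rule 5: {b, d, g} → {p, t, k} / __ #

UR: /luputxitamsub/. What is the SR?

Rule 1 (intervocalic voicing): /p/ is a voiceless stop between vowels /u/ and /u/, so it voices to [b]. /t/ is a voiceless stop between vowels /i/ and /a/, so it voices to [d]. /luputxitamsub/ → lubutxidamsub.
Rule 2 (high vowel syncope): no segment meets the environment; /lubutxidamsub/ is unchanged.
Rule 3 (intervocalic spirantization): /b/ is a stop between vowels /u/ and /u/, so it spirantizes to the fricative [v]. /d/ is a stop between vowels /i/ and /a/, so it spirantizes to the fricative [z]. /lubutxidamsub/ → luvutxizamsub.
Rule 4 (nasal place assimilation): /m/ precedes the alveolar consonant /s/, so it assimilates in place to [n]. /luvutxizamsub/ → luvutxizansub.
Rule 5 (final devoicing): /b/ is a voiced stop in word-final position, so it devoices to [p]. /luvutxizansub/ → luvutxizansup.

luvutxizansup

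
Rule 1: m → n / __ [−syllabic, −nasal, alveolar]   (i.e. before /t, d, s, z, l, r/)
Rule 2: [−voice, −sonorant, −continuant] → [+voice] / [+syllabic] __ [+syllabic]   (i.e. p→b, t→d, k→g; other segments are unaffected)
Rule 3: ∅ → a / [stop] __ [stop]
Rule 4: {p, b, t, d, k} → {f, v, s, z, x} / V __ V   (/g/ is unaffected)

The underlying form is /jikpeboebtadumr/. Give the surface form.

jixafevoevasazunr

Rule 1 (nasal place assimilation): /m/ precedes the alveolar consonant /r/, so it assimilates in place to [n]. /jikpeboebtadumr/ → jikpeboebtadunr.
Rule 2 (intervocalic voicing): no segment meets the environment; /jikpeboebtadunr/ is unchanged.
Rule 3 (stop-cluster a-epenthesis): /k/ and /p/ form a stop–stop cluster, so [a] is inserted between them. /b/ and /t/ form a stop–stop cluster, so [a] is inserted between them. /jikpeboebtadunr/ → jikapeboebatadunr.
Rule 4 (intervocalic spirantization): /k/ is a stop between vowels /i/ and /a/, so it spirantizes to the fricative [x]. /p/ is a stop between vowels /a/ and /e/, so it spirantizes to the fricative [f]. /b/ is a stop between vowels /e/ and /o/, so it spirantizes to the fricative [v]. /b/ is a stop between vowels /e/ and /a/, so it spirantizes to the fricative [v]. /t/ is a stop between vowels /a/ and /a/, so it spirantizes to the fricative [s]. /d/ is a stop between vowels /a/ and /u/, so it spirantizes to the fricative [z]. /jikapeboebatadunr/ → jixafevoevasazunr.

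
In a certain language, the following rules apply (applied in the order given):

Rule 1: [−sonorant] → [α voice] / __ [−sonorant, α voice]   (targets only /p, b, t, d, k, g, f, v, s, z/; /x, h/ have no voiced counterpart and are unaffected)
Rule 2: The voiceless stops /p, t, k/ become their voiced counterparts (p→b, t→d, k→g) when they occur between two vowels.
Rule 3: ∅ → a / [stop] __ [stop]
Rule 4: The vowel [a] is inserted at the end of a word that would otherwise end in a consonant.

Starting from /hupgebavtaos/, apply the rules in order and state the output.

Rule 1 (regressive voicing assimilation): /p/ precedes the voiced obstruent /g/, so it voices to [b] by assimilation. /v/ precedes the voiceless obstruent /t/, so it devoices to [f] by assimilation. /hupgebavtaos/ → hubgebaftaos.
Rule 2 (intervocalic voicing): no segment meets the environment; /hubgebaftaos/ is unchanged.
Rule 3 (stop-cluster a-epenthesis): /b/ and /g/ form a stop–stop cluster, so [a] is inserted between them. /hubgebaftaos/ → hubagebaftaos.
Rule 4 (final a-epenthesis): the form ends in the consonant /s/, so [a] is inserted word-finally. /hubagebaftaos/ → hubagebaftaosa.

hubagebaftaosa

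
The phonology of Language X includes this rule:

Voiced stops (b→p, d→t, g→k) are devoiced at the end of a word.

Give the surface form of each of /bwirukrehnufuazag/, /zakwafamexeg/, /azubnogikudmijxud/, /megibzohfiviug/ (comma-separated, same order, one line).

bwirukrehnufuazak, zakwafamexek, azubnogikudmijxut, megibzohfiviuk

/bwirukrehnufuazag/: /g/ is a voiced stop in word-final position, so it devoices to [k]. → [bwirukrehnufuazak].
/zakwafamexeg/: /g/ is a voiced stop in word-final position, so it devoices to [k]. → [zakwafamexek].
/azubnogikudmijxud/: /d/ is a voiced stop in word-final position, so it devoices to [t]. → [azubnogikudmijxut].
/megibzohfiviug/: /g/ is a voiced stop in word-final position, so it devoices to [k]. → [megibzohfiviuk].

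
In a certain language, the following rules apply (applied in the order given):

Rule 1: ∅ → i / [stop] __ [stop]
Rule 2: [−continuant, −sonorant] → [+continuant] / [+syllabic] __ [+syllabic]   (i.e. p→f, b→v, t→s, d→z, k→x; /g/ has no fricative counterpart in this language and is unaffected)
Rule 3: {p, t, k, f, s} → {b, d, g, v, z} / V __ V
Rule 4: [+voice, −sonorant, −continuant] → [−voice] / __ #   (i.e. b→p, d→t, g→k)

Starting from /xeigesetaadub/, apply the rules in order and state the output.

xeigezezaazup

Rule 1 (stop-cluster i-epenthesis): no segment meets the environment; /xeigesetaadub/ is unchanged.
Rule 2 (intervocalic spirantization): /t/ is a stop between vowels /e/ and /a/, so it spirantizes to the fricative [s]. /d/ is a stop between vowels /a/ and /u/, so it spirantizes to the fricative [z]. /xeigesetaadub/ → xeigesesaazub.
Rule 3 (intervocalic voicing): /s/ is a voiceless obstruent between vowels /e/ and /e/, so it voices to [z]. /s/ is a voiceless obstruent between vowels /e/ and /a/, so it voices to [z]. /xeigesesaazub/ → xeigezezaazub.
Rule 4 (final devoicing): /b/ is a voiced stop in word-final position, so it devoices to [p]. /xeigezezaazub/ → xeigezezaazup.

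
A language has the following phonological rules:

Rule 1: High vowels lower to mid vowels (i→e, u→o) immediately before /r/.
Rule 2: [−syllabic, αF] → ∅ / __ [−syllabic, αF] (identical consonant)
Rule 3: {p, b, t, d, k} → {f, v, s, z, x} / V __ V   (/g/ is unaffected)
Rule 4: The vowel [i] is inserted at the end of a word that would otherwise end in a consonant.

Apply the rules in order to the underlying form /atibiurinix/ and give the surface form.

asiviorinixi

Rule 1 (pre-rhotic lowering): /u/ is a high vowel immediately before /r/, so it lowers to [o]. /atibiurinix/ → atibiorinix.
Rule 2 (degemination): no segment meets the environment; /atibiorinix/ is unchanged.
Rule 3 (intervocalic spirantization): /t/ is a stop between vowels /a/ and /i/, so it spirantizes to the fricative [s]. /b/ is a stop between vowels /i/ and /i/, so it spirantizes to the fricative [v]. /atibiorinix/ → asiviorinix.
Rule 4 (final i-epenthesis): the form ends in the consonant /x/, so [i] is inserted word-finally. /asiviorinix/ → asiviorinixi.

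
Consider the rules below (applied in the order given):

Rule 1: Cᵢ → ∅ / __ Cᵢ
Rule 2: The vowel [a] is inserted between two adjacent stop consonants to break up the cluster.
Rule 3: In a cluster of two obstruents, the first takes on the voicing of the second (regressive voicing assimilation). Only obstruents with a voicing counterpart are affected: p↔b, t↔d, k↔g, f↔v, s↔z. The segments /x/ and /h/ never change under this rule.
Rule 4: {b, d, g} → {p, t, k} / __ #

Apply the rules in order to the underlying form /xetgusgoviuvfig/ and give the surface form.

Rule 1 (degemination): no segment meets the environment; /xetgusgoviuvfig/ is unchanged.
Rule 2 (stop-cluster a-epenthesis): /t/ and /g/ form a stop–stop cluster, so [a] is inserted between them. /xetgusgoviuvfig/ → xetagusgoviuvfig.
Rule 3 (regressive voicing assimilation): /s/ precedes the voiced obstruent /g/, so it voices to [z] by assimilation. /v/ precedes the voiceless obstruent /f/, so it devoices to [f] by assimilation. /xetagusgoviuvfig/ → xetaguzgoviuffig.
Rule 4 (final devoicing): /g/ is a voiced stop in word-final position, so it devoices to [k]. /xetaguzgoviuffig/ → xetaguzgoviuffik.

xetaguzgoviuffik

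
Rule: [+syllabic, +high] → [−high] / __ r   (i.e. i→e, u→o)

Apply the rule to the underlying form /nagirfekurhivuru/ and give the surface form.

/i/ is a high vowel immediately before /r/, so it lowers to [e].
/u/ is a high vowel immediately before /r/, so it lowers to [o].
/u/ is a high vowel immediately before /r/, so it lowers to [o].
The other instances of /i/, /u/ do not occur in the required environment and remain unchanged.
Surface form: [nagerfekorhivoru].

nagerfekorhivoru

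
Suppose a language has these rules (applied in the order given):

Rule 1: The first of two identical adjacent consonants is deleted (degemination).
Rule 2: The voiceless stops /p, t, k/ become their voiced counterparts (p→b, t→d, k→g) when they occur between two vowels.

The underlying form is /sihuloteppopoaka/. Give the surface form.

sihulodeboboaga

Rule 1 (degemination): /pp/ is a geminate; the first /p/ deletes. /sihuloteppopoaka/ → sihulotepopoaka.
Rule 2 (intervocalic voicing): /t/ is a voiceless stop between vowels /o/ and /e/, so it voices to [d]. /p/ is a voiceless stop between vowels /e/ and /o/, so it voices to [b]. /p/ is a voiceless stop between vowels /o/ and /o/, so it voices to [b]. /k/ is a voiceless stop between vowels /a/ and /a/, so it voices to [g]. /sihulotepopoaka/ → sihulodeboboaga.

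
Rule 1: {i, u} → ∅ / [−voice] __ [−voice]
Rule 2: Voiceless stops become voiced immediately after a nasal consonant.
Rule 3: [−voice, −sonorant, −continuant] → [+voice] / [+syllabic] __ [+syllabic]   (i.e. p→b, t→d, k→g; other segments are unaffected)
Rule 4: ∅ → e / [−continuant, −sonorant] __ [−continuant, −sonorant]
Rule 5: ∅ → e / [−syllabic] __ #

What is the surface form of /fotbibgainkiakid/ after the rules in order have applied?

Rule 1 (high vowel syncope): no segment meets the environment; /fotbibgainkiakid/ is unchanged.
Rule 2 (post-nasal voicing): /k/ is a voiceless stop immediately after the nasal /n/, so it voices to [g]. /fotbibgainkiakid/ → fotbibgaingiakid.
Rule 3 (intervocalic voicing): /k/ is a voiceless stop between vowels /a/ and /i/, so it voices to [g]. /fotbibgaingiakid/ → fotbibgaingiagid.
Rule 4 (stop-cluster e-epenthesis): /t/ and /b/ form a stop–stop cluster, so [e] is inserted between them. /b/ and /g/ form a stop–stop cluster, so [e] is inserted between them. /fotbibgaingiagid/ → fotebibegaingiagid.
Rule 5 (final e-epenthesis): the form ends in the consonant /d/, so [e] is inserted word-finally. /fotebibegaingiagid/ → fotebibegaingiagide.

fotebibegaingiagide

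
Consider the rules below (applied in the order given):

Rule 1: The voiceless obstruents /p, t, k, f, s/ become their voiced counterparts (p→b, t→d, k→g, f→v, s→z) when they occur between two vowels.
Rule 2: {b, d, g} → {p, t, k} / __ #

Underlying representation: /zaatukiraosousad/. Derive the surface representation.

Rule 1 (intervocalic voicing): /t/ is a voiceless obstruent between vowels /a/ and /u/, so it voices to [d]. /k/ is a voiceless obstruent between vowels /u/ and /i/, so it voices to [g]. /s/ is a voiceless obstruent between vowels /o/ and /o/, so it voices to [z]. /s/ is a voiceless obstruent between vowels /u/ and /a/, so it voices to [z]. /zaatukiraosousad/ → zaadugiraozouzad.
Rule 2 (final devoicing): /d/ is a voiced stop in word-final position, so it devoices to [t]. /zaadugiraozouzad/ → zaadugiraozouzat.

zaadugiraozouzat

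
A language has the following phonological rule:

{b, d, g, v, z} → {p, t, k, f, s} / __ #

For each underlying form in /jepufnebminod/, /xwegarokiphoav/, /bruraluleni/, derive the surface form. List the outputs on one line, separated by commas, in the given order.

/jepufnebminod/: /d/ is a voiced obstruent in word-final position, so it devoices to [t]. → [jepufnebminot].
/xwegarokiphoav/: /v/ is a voiced obstruent in word-final position, so it devoices to [f]. → [xwegarokiphoaf].
/bruraluleni/: the rule's environment is not met; surfaces unchanged as [bruraluleni].

jepufnebminot, xwegarokiphoaf, bruraluleni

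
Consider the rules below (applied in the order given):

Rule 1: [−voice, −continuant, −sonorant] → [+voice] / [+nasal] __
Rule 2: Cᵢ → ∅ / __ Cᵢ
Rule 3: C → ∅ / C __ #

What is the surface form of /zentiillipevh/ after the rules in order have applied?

Rule 1 (post-nasal voicing): /t/ is a voiceless stop immediately after the nasal /n/, so it voices to [d]. /zentiillipevh/ → zendiillipevh.
Rule 2 (degemination): /ll/ is a geminate; the first /l/ deletes. /zendiillipevh/ → zendiilipevh.
Rule 3 (final cluster simplification): /h/ is the second consonant of a word-final cluster /vh/, so it deletes. /zendiilipevh/ → zendiilipev.

zendiilipev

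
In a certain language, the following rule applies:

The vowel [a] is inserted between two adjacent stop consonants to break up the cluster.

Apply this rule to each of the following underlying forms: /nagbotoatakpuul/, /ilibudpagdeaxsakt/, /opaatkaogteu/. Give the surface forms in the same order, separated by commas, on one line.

nagabotoatakapuul, ilibudapagadeaxsakat, opaatakaogateu

/nagbotoatakpuul/: /g/ and /b/ form a stop–stop cluster, so [a] is inserted between them. /k/ and /p/ form a stop–stop cluster, so [a] is inserted between them. → [nagabotoatakapuul].
/ilibudpagdeaxsakt/: /d/ and /p/ form a stop–stop cluster, so [a] is inserted between them. /g/ and /d/ form a stop–stop cluster, so [a] is inserted between them. /k/ and /t/ form a stop–stop cluster, so [a] is inserted between them. → [ilibudapagadeaxsakat].
/opaatkaogteu/: /t/ and /k/ form a stop–stop cluster, so [a] is inserted between them. /g/ and /t/ form a stop–stop cluster, so [a] is inserted between them. → [opaatakaogateu].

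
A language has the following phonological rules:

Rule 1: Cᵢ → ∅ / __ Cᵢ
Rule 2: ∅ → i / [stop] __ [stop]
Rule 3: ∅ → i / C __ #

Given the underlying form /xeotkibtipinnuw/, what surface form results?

Rule 1 (degemination): /nn/ is a geminate; the first /n/ deletes. /xeotkibtipinnuw/ → xeotkibtipinuw.
Rule 2 (stop-cluster i-epenthesis): /t/ and /k/ form a stop–stop cluster, so [i] is inserted between them. /b/ and /t/ form a stop–stop cluster, so [i] is inserted between them. /xeotkibtipinuw/ → xeotikibitipinuw.
Rule 3 (final i-epenthesis): the form ends in the consonant /w/, so [i] is inserted word-finally. /xeotikibitipinuw/ → xeotikibitipinuwi.

xeotikibitipinuwi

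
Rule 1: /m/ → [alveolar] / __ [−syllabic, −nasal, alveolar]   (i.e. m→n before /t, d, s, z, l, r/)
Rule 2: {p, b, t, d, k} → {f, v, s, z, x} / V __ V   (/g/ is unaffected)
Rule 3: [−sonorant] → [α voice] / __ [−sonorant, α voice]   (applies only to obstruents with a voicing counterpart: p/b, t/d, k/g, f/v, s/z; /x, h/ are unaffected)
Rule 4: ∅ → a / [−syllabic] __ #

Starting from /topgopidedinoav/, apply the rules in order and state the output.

tobgofizezinoava

Rule 1 (nasal place assimilation): no segment meets the environment; /topgopidedinoav/ is unchanged.
Rule 2 (intervocalic spirantization): /p/ is a stop between vowels /o/ and /i/, so it spirantizes to the fricative [f]. /d/ is a stop between vowels /i/ and /e/, so it spirantizes to the fricative [z]. /d/ is a stop between vowels /e/ and /i/, so it spirantizes to the fricative [z]. /topgopidedinoav/ → topgofizezinoav.
Rule 3 (regressive voicing assimilation): /p/ precedes the voiced obstruent /g/, so it voices to [b] by assimilation. /topgofizezinoav/ → tobgofizezinoav.
Rule 4 (final a-epenthesis): the form ends in the consonant /v/, so [a] is inserted word-finally. /tobgofizezinoav/ → tobgofizezinoava.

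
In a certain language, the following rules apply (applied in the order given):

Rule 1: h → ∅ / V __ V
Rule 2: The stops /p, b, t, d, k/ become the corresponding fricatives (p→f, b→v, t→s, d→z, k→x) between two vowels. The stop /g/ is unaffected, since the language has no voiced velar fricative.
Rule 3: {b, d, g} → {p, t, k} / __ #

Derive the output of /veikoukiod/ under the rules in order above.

Rule 1 (intervocalic h-deletion): no segment meets the environment; /veikoukiod/ is unchanged.
Rule 2 (intervocalic spirantization): /k/ is a stop between vowels /i/ and /o/, so it spirantizes to the fricative [x]. /k/ is a stop between vowels /u/ and /i/, so it spirantizes to the fricative [x]. /veikoukiod/ → veixouxiod.
Rule 3 (final devoicing): /d/ is a voiced stop in word-final position, so it devoices to [t]. /veixouxiod/ → veixouxiot.

veixouxiot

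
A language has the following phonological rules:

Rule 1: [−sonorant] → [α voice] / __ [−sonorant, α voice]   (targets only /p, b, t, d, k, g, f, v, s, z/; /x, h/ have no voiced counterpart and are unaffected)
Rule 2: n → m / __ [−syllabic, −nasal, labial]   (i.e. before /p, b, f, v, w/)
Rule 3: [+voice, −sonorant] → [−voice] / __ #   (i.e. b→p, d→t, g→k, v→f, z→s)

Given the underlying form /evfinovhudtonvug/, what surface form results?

effinofhuttomvuk

Rule 1 (regressive voicing assimilation): /v/ precedes the voiceless obstruent /f/, so it devoices to [f] by assimilation. /v/ precedes the voiceless obstruent /h/, so it devoices to [f] by assimilation. /d/ precedes the voiceless obstruent /t/, so it devoices to [t] by assimilation. /evfinovhudtonvug/ → effinofhuttonvug.
Rule 2 (nasal place assimilation): /n/ precedes the labial consonant /v/, so it assimilates in place to [m]. /effinofhuttonvug/ → effinofhuttomvug.
Rule 3 (final devoicing): /g/ is a voiced obstruent in word-final position, so it devoices to [k]. /effinofhuttomvug/ → effinofhuttomvuk.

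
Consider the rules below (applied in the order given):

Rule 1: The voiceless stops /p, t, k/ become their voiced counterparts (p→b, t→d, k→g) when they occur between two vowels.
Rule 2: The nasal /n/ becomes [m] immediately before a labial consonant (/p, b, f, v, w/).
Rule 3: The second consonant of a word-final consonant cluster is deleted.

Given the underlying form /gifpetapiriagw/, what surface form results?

gifpedabiriag

Rule 1 (intervocalic voicing): /t/ is a voiceless stop between vowels /e/ and /a/, so it voices to [d]. /p/ is a voiceless stop between vowels /a/ and /i/, so it voices to [b]. /gifpetapiriagw/ → gifpedabiriagw.
Rule 2 (nasal place assimilation): no segment meets the environment; /gifpedabiriagw/ is unchanged.
Rule 3 (final cluster simplification): /w/ is the second consonant of a word-final cluster /gw/, so it deletes. /gifpedabiriagw/ → gifpedabiriag.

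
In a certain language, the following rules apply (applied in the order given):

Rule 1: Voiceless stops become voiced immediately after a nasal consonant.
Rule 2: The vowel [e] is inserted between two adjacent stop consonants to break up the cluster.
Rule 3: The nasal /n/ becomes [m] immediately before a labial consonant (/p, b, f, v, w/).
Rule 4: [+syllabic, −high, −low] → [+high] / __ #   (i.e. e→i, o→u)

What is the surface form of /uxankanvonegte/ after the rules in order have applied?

Rule 1 (post-nasal voicing): /k/ is a voiceless stop immediately after the nasal /n/, so it voices to [g]. /uxankanvonegte/ → uxanganvonegte.
Rule 2 (stop-cluster e-epenthesis): /g/ and /t/ form a stop–stop cluster, so [e] is inserted between them. /uxanganvonegte/ → uxanganvonegete.
Rule 3 (nasal place assimilation): /n/ precedes the labial consonant /v/, so it assimilates in place to [m]. /uxanganvonegete/ → uxangamvonegete.
Rule 4 (final vowel raising): /e/ is a mid vowel in word-final position, so it raises to [i]. /uxangamvonegete/ → uxangamvonegeti.

uxangamvonegeti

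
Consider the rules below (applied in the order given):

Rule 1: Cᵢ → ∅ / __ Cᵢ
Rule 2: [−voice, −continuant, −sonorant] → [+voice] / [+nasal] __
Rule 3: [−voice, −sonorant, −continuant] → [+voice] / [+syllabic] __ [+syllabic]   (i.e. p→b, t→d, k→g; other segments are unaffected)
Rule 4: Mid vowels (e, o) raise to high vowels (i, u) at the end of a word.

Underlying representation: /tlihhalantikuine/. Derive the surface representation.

Rule 1 (degemination): /hh/ is a geminate; the first /h/ deletes. /tlihhalantikuine/ → tlihalantikuine.
Rule 2 (post-nasal voicing): /t/ is a voiceless stop immediately after the nasal /n/, so it voices to [d]. /tlihalantikuine/ → tlihalandikuine.
Rule 3 (intervocalic voicing): /k/ is a voiceless stop between vowels /i/ and /u/, so it voices to [g]. /tlihalandikuine/ → tlihalandiguine.
Rule 4 (final vowel raising): /e/ is a mid vowel in word-final position, so it raises to [i]. /tlihalandiguine/ → tlihalandiguini.

tlihalandiguini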